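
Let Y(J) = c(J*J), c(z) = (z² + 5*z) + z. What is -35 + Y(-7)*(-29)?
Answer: -78190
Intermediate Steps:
c(z) = z² + 6*z
Y(J) = J²*(6 + J²) (Y(J) = (J*J)*(6 + J*J) = J²*(6 + J²))
-35 + Y(-7)*(-29) = -35 + ((-7)²*(6 + (-7)²))*(-29) = -35 + (49*(6 + 49))*(-29) = -35 + (49*55)*(-29) = -35 + 2695*(-29) = -35 - 78155 = -78190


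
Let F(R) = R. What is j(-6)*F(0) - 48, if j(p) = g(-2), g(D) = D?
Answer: -48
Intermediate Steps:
j(p) = -2
j(-6)*F(0) - 48 = -2*0 - 48 = 0 - 48 = -48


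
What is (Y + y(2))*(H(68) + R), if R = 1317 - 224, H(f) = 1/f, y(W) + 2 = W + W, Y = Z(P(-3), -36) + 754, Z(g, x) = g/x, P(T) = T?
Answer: 224783575/272 ≈ 8.2641e+5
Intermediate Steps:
Y = 9049/12 (Y = -3/(-36) + 754 = -3*(-1/36) + 754 = 1/12 + 754 = 9049/12 ≈ 754.08)
y(W) = -2 + 2*W (y(W) = -2 + (W + W) = -2 + 2*W)
R = 1093
(Y + y(2))*(H(68) + R) = (9049/12 + (-2 + 2*2))*(1/68 + 1093) = (9049/12 + (-2 + 4))*(1/68 + 1093) = (9049/12 + 2)*(74325/68) = (9073/12)*(74325/68) = 224783575/272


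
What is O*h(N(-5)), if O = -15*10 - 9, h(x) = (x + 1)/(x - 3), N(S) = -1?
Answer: 0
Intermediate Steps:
h(x) = (1 + x)/(-3 + x)
O = -159 (O = -150 - 9 = -159)
O*h(N(-5)) = -159*(1 - 1)/(-3 - 1) = -159*0/(-4) = -(-159)*0/4 = -159*0 = 0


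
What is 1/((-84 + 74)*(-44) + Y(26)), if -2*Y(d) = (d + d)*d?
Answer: -1/236 ≈ -0.0042373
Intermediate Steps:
Y(d) = -d² (Y(d) = -(d + d)*d/2 = -2*d*d/2 = -d²)
1/((-84 + 74)*(-44) + Y(26)) = 1/((-84 + 74)*(-44) - 1*26²) = 1/(-10*(-44) - 1*676) = 1/(440 - 676) = 1/(-236) = -1/236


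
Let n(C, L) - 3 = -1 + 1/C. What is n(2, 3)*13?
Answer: 65/2 ≈ 32.500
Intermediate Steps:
n(C, L) = 2 + 1/C (n(C, L) = 3 + (-1 + 1/C) = 2 + 1/C)
n(2, 3)*13 = (2 + 1/2)*13 = (5/2)*13 = 65/2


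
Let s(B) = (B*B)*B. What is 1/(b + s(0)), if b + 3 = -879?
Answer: -1/882 ≈ -0.0011338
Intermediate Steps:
s(B) = B**3 (s(B) = B**2*B = B**3)
b = -882 (b = -3 - 879 = -882)
1/(b + s(0)) = 1/(-882 + 0**3) = 1/(-882 + 0) = 1/(-882) = -1/882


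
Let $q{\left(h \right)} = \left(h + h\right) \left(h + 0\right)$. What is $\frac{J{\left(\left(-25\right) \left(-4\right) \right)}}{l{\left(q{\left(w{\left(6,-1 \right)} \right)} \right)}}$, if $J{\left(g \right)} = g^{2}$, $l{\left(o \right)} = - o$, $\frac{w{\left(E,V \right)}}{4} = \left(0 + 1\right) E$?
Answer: $- \frac{625}{72} \approx -8.6806$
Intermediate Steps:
$w{\left(E,V \right)} = 4 E$ ($w{\left(E,V \right)} = 4 \left(0 + 1\right) E = 4 \cdot 1 E = 4 E$)
$q{\left(h \right)} = 2 h^{2}$ ($q{\left(h \right)} = 2 h h = 2 h^{2}$)
$\frac{J{\left(\left(-25\right) \left(-4\right) \right)}}{l{\left(q{\left(w{\left(6,-1 \right)} \right)} \right)}} = \frac{\left(\left(-25\right) \left(-4\right)\right)^{2}}{\left(-1\right) 2 \left(4 \cdot 6\right)^{2}} = \frac{100^{2}}{\left(-1\right) 2 \cdot 24^{2}} = \frac{10000}{\left(-1\right) 2 \cdot 576} = \frac{10000}{\left(-1\right) 1152} = \frac{10000}{-1152} = 10000 \left(- \frac{1}{1152}\right) = - \frac{625}{72}$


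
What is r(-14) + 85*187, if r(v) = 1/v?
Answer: 222529/14 ≈ 15895.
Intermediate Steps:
r(-14) + 85*187 = 1/(-14) + 85*187 = -1/14 + 15895 = 222529/14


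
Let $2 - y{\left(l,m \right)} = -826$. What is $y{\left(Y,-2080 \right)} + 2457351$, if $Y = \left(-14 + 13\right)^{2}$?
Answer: $2458179$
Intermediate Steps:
$Y = 1$ ($Y = \left(-1\right)^{2} = 1$)
$y{\left(l,m \right)} = 828$ ($y{\left(l,m \right)} = 2 - -826 = 2 + 826 = 828$)
$y{\left(Y,-2080 \right)} + 2457351 = 828 + 2457351 = 2458179$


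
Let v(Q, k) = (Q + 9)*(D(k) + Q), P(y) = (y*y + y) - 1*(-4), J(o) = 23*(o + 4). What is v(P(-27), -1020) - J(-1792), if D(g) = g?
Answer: -183386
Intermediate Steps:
J(o) = 92 + 23*o (J(o) = 23*(4 + o) = 92 + 23*o)
P(y) = 4 + y + y² (P(y) = (y² + y) + 4 = (y + y²) + 4 = 4 + y + y²)
v(Q, k) = (9 + Q)*(Q + k) (v(Q, k) = (Q + 9)*(k + Q) = (9 + Q)*(Q + k))
v(P(-27), -1020) - J(-1792) = ((4 - 27 + (-27)²)² + 9*(4 - 27 + (-27)²) + 9*(-1020) + (4 - 27 + (-27)²)*(-1020)) - (92 + 23*(-1792)) = ((4 - 27 + 729)² + 9*(4 - 27 + 729) - 9180 + (4 - 27 + 729)*(-1020)) - (92 - 41216) = (706² + 9*706 - 9180 + 706*(-1020)) - 1*(-41124) = (498436 + 6354 - 9180 - 720120) + 41124 = -224510 + 41124 = -183386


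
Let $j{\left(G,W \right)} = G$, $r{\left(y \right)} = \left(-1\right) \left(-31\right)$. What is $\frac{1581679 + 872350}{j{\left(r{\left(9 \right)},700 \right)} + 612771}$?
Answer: $\frac{2454029}{612802} \approx 4.0046$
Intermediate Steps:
$r{\left(y \right)} = 31$
$\frac{1581679 + 872350}{j{\left(r{\left(9 \right)},700 \right)} + 612771} = \frac{1581679 + 872350}{31 + 612771} = \frac{2454029}{612802}$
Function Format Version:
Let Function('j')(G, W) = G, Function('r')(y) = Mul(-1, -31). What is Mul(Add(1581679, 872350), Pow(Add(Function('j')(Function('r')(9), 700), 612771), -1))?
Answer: Rational(2454029, 612802) ≈ 4.0046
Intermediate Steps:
Function('r')(y) = 31
Mul(Add(1581679, 872350), Pow(Add(Function('j')(Function('r')(9), 700), 612771), -1)) = Mul(Add(1581679, 872350), Pow(Add(31, 612771), -1)) = Mul(2454029, Pow(612802, -1)) = Mul(2454029, Rational(1, 612802)) = Rational(2454029, 612802)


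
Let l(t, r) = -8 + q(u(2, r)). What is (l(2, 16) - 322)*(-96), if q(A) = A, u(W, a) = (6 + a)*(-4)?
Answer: 40128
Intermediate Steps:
u(W, a) = -24 - 4*a
l(t, r) = -32 - 4*r (l(t, r) = -8 + (-24 - 4*r) = -32 - 4*r)
(l(2, 16) - 322)*(-96) = ((-32 - 4*16) - 322)*(-96) = ((-32 - 64) - 322)*(-96) = (-96 - 322)*(-96) = -418*(-96) = 40128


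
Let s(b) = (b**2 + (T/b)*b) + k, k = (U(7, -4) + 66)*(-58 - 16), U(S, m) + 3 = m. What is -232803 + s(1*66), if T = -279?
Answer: -233092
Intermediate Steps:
U(S, m) = -3 + m
k = -4366 (k = ((-3 - 4) + 66)*(-58 - 16) = (-7 + 66)*(-74) = 59*(-74) = -4366)
s(b) = -4645 + b**2 (s(b) = (b**2 + (-279/b)*b) - 4366 = (b**2 - 279) - 4366 = (-279 + b**2) - 4366 = -4645 + b**2)
-232803 + s(1*66) = -232803 + (-4645 + (1*66)**2) = -232803 + (-4645 + 66**2) = -232803 + (-4645 + 4356) = -232803 - 289 = -233092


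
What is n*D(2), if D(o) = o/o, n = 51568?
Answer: 51568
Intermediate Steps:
D(o) = 1
n*D(2) = 51568*1 = 51568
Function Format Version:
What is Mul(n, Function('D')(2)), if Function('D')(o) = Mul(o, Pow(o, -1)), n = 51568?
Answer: 51568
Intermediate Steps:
Function('D')(o) = 1
Mul(n, Function('D')(2)) = Mul(51568, 1) = 51568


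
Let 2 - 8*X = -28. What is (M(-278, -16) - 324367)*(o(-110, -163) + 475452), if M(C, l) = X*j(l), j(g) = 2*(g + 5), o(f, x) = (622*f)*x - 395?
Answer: -7545084153783/2 ≈ -3.7725e+12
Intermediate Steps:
X = 15/4 (X = ¼ - ⅛*(-28) = ¼ + 7/2 = 15/4 ≈ 3.7500)
o(f, x) = -395 + 622*f*x (o(f, x) = 622*f*x - 395 = -395 + 622*f*x)
j(g) = 10 + 2*g (j(g) = 2*(5 + g) = 10 + 2*g)
M(C, l) = 75/2 + 15*l/2 (M(C, l) = 15*(10 + 2*l)/4 = 75/2 + 15*l/2)
(M(-278, -16) - 324367)*(o(-110, -163) + 475452) = ((75/2 + (15/2)*(-16)) - 324367)*((-395 + 622*(-110)*(-163)) + 475452) = ((75/2 - 120) - 324367)*((-395 + 11152460) + 475452) = (-165/2 - 324367)*(11152065 + 475452) = -648899/2*11627517 = -7545084153783/2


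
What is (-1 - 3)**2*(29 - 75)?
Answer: -736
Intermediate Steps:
(-1 - 3)**2*(29 - 75) = (-4)**2*(-46) = 16*(-46) = -736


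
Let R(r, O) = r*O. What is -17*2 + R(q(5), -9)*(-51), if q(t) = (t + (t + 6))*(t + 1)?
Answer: 44030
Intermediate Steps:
q(t) = (1 + t)*(6 + 2*t) (q(t) = (t + (6 + t))*(1 + t) = (6 + 2*t)*(1 + t) = (1 + t)*(6 + 2*t))
R(r, O) = O*r
-17*2 + R(q(5), -9)*(-51) = -17*2 - 9*(6 + 2*5**2 + 8*5)*(-51) = -34 - 9*(6 + 2*25 + 40)*(-51) = -34 - 9*(6 + 50 + 40)*(-51) = -34 - 9*96*(-51) = -34 - 864*(-51) = -34 + 44064 = 44030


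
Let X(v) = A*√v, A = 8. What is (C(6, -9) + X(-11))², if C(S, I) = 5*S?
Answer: 196 + 480*I*√11 ≈ 196.0 + 1592.0*I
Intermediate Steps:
X(v) = 8*√v
(C(6, -9) + X(-11))² = (5*6 + 8*√(-11))² = (30 + 8*(I*√11))² = (30 + 8*I*√11)²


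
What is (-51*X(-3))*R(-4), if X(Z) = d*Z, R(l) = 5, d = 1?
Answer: 765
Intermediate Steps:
X(Z) = Z (X(Z) = 1*Z = Z)
(-51*X(-3))*R(-4) = -51*(-3)*5 = 153*5 = 765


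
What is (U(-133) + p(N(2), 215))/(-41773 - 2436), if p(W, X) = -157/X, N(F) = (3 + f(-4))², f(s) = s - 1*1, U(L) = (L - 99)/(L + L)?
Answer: -369/114923305 ≈ -3.2108e-6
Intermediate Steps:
U(L) = (-99 + L)/(2*L) (U(L) = (-99 + L)/((2*L)) = (-99 + L)*(1/(2*L)) = (-99 + L)/(2*L))
f(s) = -1 + s (f(s) = s - 1 = -1 + s)
N(F) = 4 (N(F) = (3 + (-1 - 4))² = (3 - 5)² = (-2)² = 4)
(U(-133) + p(N(2), 215))/(-41773 - 2436) = ((½)*(-99 - 133)/(-133) - 157/215)/(-41773 - 2436) = ((½)*(-1/133)*(-232) - 157*1/215)/(-44209) = (116/133 - 157/215)*(-1/44209) = (4059/28595)*(-1/44209) = -369/114923305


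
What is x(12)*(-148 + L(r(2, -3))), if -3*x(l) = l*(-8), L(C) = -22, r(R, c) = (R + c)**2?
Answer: -5440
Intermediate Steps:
x(l) = 8*l/3 (x(l) = -l*(-8)/3 = -(-8)*l/3 = 8*l/3)
x(12)*(-148 + L(r(2, -3))) = ((8/3)*12)*(-148 - 22) = 32*(-170) = -5440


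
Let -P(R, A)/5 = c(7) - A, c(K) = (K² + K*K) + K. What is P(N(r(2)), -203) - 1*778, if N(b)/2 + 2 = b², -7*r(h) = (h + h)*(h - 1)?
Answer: -2318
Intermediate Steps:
r(h) = -2*h*(-1 + h)/7 (r(h) = -(h + h)*(h - 1)/7 = -2*h*(-1 + h)/7)
c(K) = K + 2*K² (c(K) = (K² + K²) + K = 2*K² + K = K + 2*K²)
N(b) = -4 + 2*b²
P(R, A) = -525 + 5*A (P(R, A) = -5*(7*(1 + 2*7) - A) = -5*(7*(1 + 14) - A) = -5*(7*15 - A) = -5*(105 - A) = -525 + 5*A)
P(N(r(2)), -203) - 1*778 = (-525 + 5*(-203)) - 1*778 = (-525 - 1015) - 778 = -1540 - 778 = -2318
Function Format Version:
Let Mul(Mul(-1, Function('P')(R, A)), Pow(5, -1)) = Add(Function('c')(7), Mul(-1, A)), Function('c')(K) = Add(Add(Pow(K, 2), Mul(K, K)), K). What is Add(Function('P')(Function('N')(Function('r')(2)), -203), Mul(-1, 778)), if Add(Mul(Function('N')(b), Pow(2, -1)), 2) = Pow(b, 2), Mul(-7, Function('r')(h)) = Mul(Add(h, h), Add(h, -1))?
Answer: -2318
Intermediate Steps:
Function('r')(h) = Mul(Rational(-2, 7), h, Add(-1, h)) (Function('r')(h) = Mul(Rational(-1, 7), Mul(Add(h, h), Add(h, -1))) = Mul(Rational(-1, 7), Mul(Mul(2, h), Add(-1, h))) = Mul(Rational(-1, 7), Mul(2, h, Add(-1, h))) = Mul(Rational(-2, 7), h, Add(-1, h)))
Function('c')(K) = Add(K, Mul(2, Pow(K, 2))) (Function('c')(K) = Add(Add(Pow(K, 2), Pow(K, 2)), K) = Add(Mul(2, Pow(K, 2)), K) = Add(K, Mul(2, Pow(K, 2))))
Function('N')(b) = Add(-4, Mul(2, Pow(b, 2)))
Function('P')(R, A) = Add(-525, Mul(5, A)) (Function('P')(R, A) = Mul(-5, Add(Mul(7, Add(1, Mul(2, 7))), Mul(-1, A))) = Mul(-5, Add(Mul(7, Add(1, 14)), Mul(-1, A))) = Mul(-5, Add(Mul(7, 15), Mul(-1, A))) = Mul(-5, Add(105, Mul(-1, A))) = Add(-525, Mul(5, A)))
Add(Function('P')(Function('N')(Function('r')(2)), -203), Mul(-1, 778)) = Add(Add(-525, Mul(5, -203)), Mul(-1, 778)) = Add(Add(-525, -1015), -778) = Add(-1540, -778) = -2318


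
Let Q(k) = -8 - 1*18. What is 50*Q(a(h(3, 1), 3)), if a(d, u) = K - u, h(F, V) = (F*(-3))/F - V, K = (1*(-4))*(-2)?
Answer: -1300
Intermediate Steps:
K = 8 (K = -4*(-2) = 8)
h(F, V) = -3 - V (h(F, V) = (-3*F)/F - V = -3 - V)
a(d, u) = 8 - u
Q(k) = -26 (Q(k) = -8 - 18 = -26)
50*Q(a(h(3, 1), 3)) = 50*(-26) = -1300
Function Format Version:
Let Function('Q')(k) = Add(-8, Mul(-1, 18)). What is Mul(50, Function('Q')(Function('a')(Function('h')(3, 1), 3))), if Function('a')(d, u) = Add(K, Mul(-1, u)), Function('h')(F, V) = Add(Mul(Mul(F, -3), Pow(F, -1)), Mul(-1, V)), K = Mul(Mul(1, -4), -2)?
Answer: -1300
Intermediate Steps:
K = 8 (K = Mul(-4, -2) = 8)
Function('h')(F, V) = Add(-3, Mul(-1, V)) (Function('h')(F, V) = Add(Mul(Mul(-3, F), Pow(F, -1)), Mul(-1, V)) = Add(-3, Mul(-1, V)))
Function('a')(d, u) = Add(8, Mul(-1, u))
Function('Q')(k) = -26 (Function('Q')(k) = Add(-8, -18) = -26)
Mul(50, Function('Q')(Function('a')(Function('h')(3, 1), 3))) = Mul(50, -26) = -1300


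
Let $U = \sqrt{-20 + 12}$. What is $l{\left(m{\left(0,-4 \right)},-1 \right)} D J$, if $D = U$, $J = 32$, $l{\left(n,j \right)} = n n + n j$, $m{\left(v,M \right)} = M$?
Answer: $1280 i \sqrt{2} \approx 1810.2 i$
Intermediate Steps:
$l{\left(n,j \right)} = n^{2} + j n$
$U = 2 i \sqrt{2}$ ($U = \sqrt{-8} = 2 i \sqrt{2} \approx 2.8284 i$)
$D = 2 i \sqrt{2} \approx 2.8284 i$
$l{\left(m{\left(0,-4 \right)},-1 \right)} D J = - 4 \left(-1 - 4\right) 2 i \sqrt{2} \cdot 32 = \left(-4\right) \left(-5\right) 2 i \sqrt{2} \cdot 32 = 20 \cdot 2 i \sqrt{2} \cdot 32 = 40 i \sqrt{2} \cdot 32 = 1280 i \sqrt{2}$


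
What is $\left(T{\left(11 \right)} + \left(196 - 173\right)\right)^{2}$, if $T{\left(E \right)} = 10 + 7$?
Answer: $1600$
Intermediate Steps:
$T{\left(E \right)} = 17$
$\left(T{\left(11 \right)} + \left(196 - 173\right)\right)^{2} = \left(17 + \left(196 - 173\right)\right)^{2} = \left(17 + 23\right)^{2} = 40^{2} = 1600$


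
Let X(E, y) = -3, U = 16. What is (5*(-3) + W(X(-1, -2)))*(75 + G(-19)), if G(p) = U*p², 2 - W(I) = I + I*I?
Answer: -111169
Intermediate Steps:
W(I) = 2 - I - I² (W(I) = 2 - (I + I*I) = 2 - (I + I²) = 2 + (-I - I²) = 2 - I - I²)
G(p) = 16*p²
(5*(-3) + W(X(-1, -2)))*(75 + G(-19)) = (5*(-3) + (2 - 1*(-3) - 1*(-3)²))*(75 + 16*(-19)²) = (-15 + (2 + 3 - 1*9))*(75 + 16*361) = (-15 + (2 + 3 - 9))*(75 + 5776) = (-15 - 4)*5851 = -19*5851 = -111169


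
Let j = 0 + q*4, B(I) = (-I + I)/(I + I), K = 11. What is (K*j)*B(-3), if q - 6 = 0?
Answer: 0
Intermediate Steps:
q = 6 (q = 6 + 0 = 6)
B(I) = 0 (B(I) = 0/((2*I)) = 0*(1/(2*I)) = 0)
j = 24 (j = 0 + 6*4 = 0 + 24 = 24)
(K*j)*B(-3) = (11*24)*0 = 264*0 = 0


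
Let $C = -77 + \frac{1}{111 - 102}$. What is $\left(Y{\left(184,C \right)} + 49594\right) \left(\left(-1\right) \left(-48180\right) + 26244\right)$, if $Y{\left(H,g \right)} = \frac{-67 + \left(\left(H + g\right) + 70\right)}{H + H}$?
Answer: $\frac{509358845219}{138} \approx 3.691 \cdot 10^{9}$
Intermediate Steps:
$C = - \frac{692}{9}$ ($C = -77 + \frac{1}{9} = - \frac{692}{9} \approx -76.889$)
$Y{\left(H,g \right)} = \frac{3 + H + g}{2 H}$ ($Y{\left(H,g \right)} = \frac{-67 + \left(70 + H + g\right)}{2 H} = \left(3 + H + g\right) \frac{1}{2 H} = \frac{3 + H + g}{2 H}$)
$\left(Y{\left(184,C \right)} + 49594\right) \left(\left(-1\right) \left(-48180\right) + 26244\right) = \left(\frac{3 + 184 - \frac{692}{9}}{2 \cdot 184} + 49594\right) \left(\left(-1\right) \left(-48180\right) + 26244\right) = \left(\frac{1}{2} \cdot \frac{1}{184} \cdot \frac{991}{9} + 49594\right) \left(48180 + 26244\right) = \left(\frac{991}{3312} + 49594\right) 74424 = \frac{164256319}{3312} \cdot 74424 = \frac{509358845219}{138}$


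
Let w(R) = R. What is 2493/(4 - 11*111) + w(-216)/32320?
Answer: -10104579/4916680 ≈ -2.0552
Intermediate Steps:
2493/(4 - 11*111) + w(-216)/32320 = 2493/(4 - 11*111) - 216/32320 = 2493/(4 - 1221) - 216*1/32320 = 2493/(-1217) - 27/4040 = 2493*(-1/1217) - 27/4040 = -2493/1217 - 27/4040 = -10104579/4916680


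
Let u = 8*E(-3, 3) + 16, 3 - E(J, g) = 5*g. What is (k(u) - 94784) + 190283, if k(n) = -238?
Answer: 95261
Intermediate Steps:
E(J, g) = 3 - 5*g
u = -80 (u = 8*(3 - 5*3) + 16 = 8*(3 - 15) + 16 = 8*(-12) + 16 = -96 + 16 = -80)
(k(u) - 94784) + 190283 = (-238 - 94784) + 190283 = -95022 + 190283 = 95261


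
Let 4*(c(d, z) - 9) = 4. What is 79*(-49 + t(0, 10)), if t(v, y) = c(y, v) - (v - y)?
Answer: -2291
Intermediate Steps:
c(d, z) = 10 (c(d, z) = 9 + (¼)*4 = 9 + 1 = 10)
t(v, y) = 10 + y - v (t(v, y) = 10 - (v - y) = 10 + (y - v) = 10 + y - v)
79*(-49 + t(0, 10)) = 79*(-49 + (10 + 10 - 1*0)) = 79*(-49 + (10 + 10 + 0)) = 79*(-49 + 20) = 79*(-29) = -2291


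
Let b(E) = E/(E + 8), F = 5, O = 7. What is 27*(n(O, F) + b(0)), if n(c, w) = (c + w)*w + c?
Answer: 1809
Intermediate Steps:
b(E) = E/(8 + E)
n(c, w) = c + w*(c + w) (n(c, w) = w*(c + w) + c = c + w*(c + w))
27*(n(O, F) + b(0)) = 27*((7 + 5² + 7*5) + 0/(8 + 0)) = 27*((7 + 25 + 35) + 0/8) = 27*(67 + 0*(⅛)) = 27*(67 + 0) = 27*67 = 1809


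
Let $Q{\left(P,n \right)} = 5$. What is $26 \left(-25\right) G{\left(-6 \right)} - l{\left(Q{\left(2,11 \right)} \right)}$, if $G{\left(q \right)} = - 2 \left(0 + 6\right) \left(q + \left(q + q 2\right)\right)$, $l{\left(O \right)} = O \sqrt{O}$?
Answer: $-187200 - 5 \sqrt{5} \approx -1.8721 \cdot 10^{5}$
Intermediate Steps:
$l{\left(O \right)} = O^{\frac{3}{2}}$
$G{\left(q \right)} = - 48 q$ ($G{\left(q \right)} = \left(-2\right) 6 \left(q + \left(q + 2 q\right)\right) = - 12 \left(q + 3 q\right) = - 12 \cdot 4 q = - 48 q$)
$26 \left(-25\right) G{\left(-6 \right)} - l{\left(Q{\left(2,11 \right)} \right)} = 26 \left(-25\right) \left(\left(-48\right) \left(-6\right)\right) - 5^{\frac{3}{2}} = \left(-650\right) 288 - 5 \sqrt{5} = -187200 - 5 \sqrt{5}$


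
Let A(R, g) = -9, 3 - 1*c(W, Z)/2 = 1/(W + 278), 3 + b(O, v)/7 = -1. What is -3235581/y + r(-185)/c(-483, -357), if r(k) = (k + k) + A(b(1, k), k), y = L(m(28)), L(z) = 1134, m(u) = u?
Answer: -32336047/11088 ≈ -2916.3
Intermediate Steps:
b(O, v) = -28 (b(O, v) = -21 + 7*(-1) = -21 - 7 = -28)
c(W, Z) = 6 - 2/(278 + W) (c(W, Z) = 6 - 2/(W + 278) = 6 - 2/(278 + W))
y = 1134
r(k) = -9 + 2*k (r(k) = (k + k) - 9 = 2*k - 9 = -9 + 2*k)
-3235581/y + r(-185)/c(-483, -357) = -3235581/1134 + (-9 + 2*(-185))/((2*(833 + 3*(-483))/(278 - 483))) = -3235581*1/1134 + (-9 - 370)/((2*(833 - 1449)/(-205))) = -359509/126 - 379/(2*(-1/205)*(-616)) = -359509/126 - 379/1232/205 = -359509/126 - 379*205/1232 = -359509/126 - 77695/1232 = -32336047/11088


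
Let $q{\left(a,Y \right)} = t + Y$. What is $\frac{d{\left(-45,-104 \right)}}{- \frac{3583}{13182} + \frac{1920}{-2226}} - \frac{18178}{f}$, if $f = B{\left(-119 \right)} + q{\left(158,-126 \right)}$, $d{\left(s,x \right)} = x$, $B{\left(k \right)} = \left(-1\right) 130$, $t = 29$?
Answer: $\frac{216298498250}{1259289991} \approx 171.76$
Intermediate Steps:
$q{\left(a,Y \right)} = 29 + Y$
$B{\left(k \right)} = -130$
$f = -227$ ($f = -130 + \left(29 - 126\right) = -130 - 97 = -227$)
$\frac{d{\left(-45,-104 \right)}}{- \frac{3583}{13182} + \frac{1920}{-2226}} - \frac{18178}{f} = - \frac{104}{- \frac{3583}{13182} + \frac{1920}{-2226}} - \frac{18178}{-227} = - \frac{104}{\left(-3583\right) \frac{1}{13182} + 1920 \left(- \frac{1}{2226}\right)} - - \frac{18178}{227} = - \frac{104}{- \frac{3583}{13182} - \frac{320}{371}} + \frac{18178}{227} = - \frac{104}{- \frac{5547533}{4890522}} + \frac{18178}{227} = \left(-104\right) \left(- \frac{4890522}{5547533}\right) + \frac{18178}{227} = \frac{508614288}{5547533} + \frac{18178}{227} = \frac{216298498250}{1259289991}$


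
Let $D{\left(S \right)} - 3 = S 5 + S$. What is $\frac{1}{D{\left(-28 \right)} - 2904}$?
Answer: $- \frac{1}{3069} \approx -0.00032584$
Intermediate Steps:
$D{\left(S \right)} = 3 + 6 S$ ($D{\left(S \right)} = 3 + \left(S 5 + S\right) = 3 + \left(5 S + S\right) = 3 + 6 S$)
$\frac{1}{D{\left(-28 \right)} - 2904} = \frac{1}{\left(3 + 6 \left(-28\right)\right) - 2904} = \frac{1}{\left(3 - 168\right) - 2904} = \frac{1}{-165 - 2904} = \frac{1}{-3069} = - \frac{1}{3069}$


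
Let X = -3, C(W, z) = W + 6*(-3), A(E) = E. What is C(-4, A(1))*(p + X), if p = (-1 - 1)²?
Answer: -22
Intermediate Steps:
C(W, z) = -18 + W (C(W, z) = W - 18 = -18 + W)
p = 4 (p = (-2)² = 4)
C(-4, A(1))*(p + X) = (-18 - 4)*(4 - 3) = -22*1 = -22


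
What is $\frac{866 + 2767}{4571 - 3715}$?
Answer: $\frac{3633}{856} \approx 4.2442$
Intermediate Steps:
$\frac{866 + 2767}{4571 - 3715} = \frac{3633}{4571 - 3715} = \frac{3633}{856}$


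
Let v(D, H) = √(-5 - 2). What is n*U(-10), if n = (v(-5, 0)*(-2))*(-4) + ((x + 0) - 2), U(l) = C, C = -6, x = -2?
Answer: 24 - 48*I*√7 ≈ 24.0 - 127.0*I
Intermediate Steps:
U(l) = -6
v(D, H) = I*√7 (v(D, H) = √(-7) = I*√7)
n = -4 + 8*I*√7 (n = ((I*√7)*(-2))*(-4) + ((-2 + 0) - 2) = -2*I*√7*(-4) + (-2 - 2) = 8*I*√7 - 4 = -4 + 8*I*√7 ≈ -4.0 + 21.166*I)
n*U(-10) = (-4 + 8*I*√7)*(-6) = 24 - 48*I*√7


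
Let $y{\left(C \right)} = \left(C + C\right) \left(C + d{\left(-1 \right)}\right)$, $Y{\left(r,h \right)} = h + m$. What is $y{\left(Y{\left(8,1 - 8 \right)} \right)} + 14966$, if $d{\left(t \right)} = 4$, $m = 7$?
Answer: $14966$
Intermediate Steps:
$Y{\left(r,h \right)} = 7 + h$ ($Y{\left(r,h \right)} = h + 7 = 7 + h$)
$y{\left(C \right)} = 2 C \left(4 + C\right)$ ($y{\left(C \right)} = \left(C + C\right) \left(C + 4\right) = 2 C \left(4 + C\right)$)
$y{\left(Y{\left(8,1 - 8 \right)} \right)} + 14966 = 2 \left(7 + \left(1 - 8\right)\right) \left(4 + \left(7 + \left(1 - 8\right)\right)\right) + 14966 = 2 \left(7 - 7\right) \left(4 + \left(7 - 7\right)\right) + 14966 = 2 \cdot 0 \left(4 + 0\right) + 14966 = 2 \cdot 0 \cdot 4 + 14966 = 0 + 14966 = 14966$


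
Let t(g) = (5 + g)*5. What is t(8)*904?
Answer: 58760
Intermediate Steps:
t(g) = 25 + 5*g
t(8)*904 = (25 + 5*8)*904 = (25 + 40)*904 = 65*904 = 58760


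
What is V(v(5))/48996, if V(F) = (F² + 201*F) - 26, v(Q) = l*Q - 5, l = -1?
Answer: -484/12249 ≈ -0.039513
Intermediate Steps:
v(Q) = -5 - Q (v(Q) = -Q - 5 = -5 - Q)
V(F) = -26 + F² + 201*F
V(v(5))/48996 = (-26 + (-5 - 1*5)² + 201*(-5 - 1*5))/48996 = (-26 + (-5 - 5)² + 201*(-5 - 5))*(1/48996) = (-26 + (-10)² + 201*(-10))*(1/48996) = (-26 + 100 - 2010)*(1/48996) = -1936*1/48996 = -484/12249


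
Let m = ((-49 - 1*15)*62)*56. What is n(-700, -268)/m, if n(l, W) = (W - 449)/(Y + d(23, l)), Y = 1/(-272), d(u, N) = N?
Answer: -4063/881429696 ≈ -4.6096e-6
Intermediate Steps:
Y = -1/272 ≈ -0.0036765
m = -222208 (m = ((-49 - 15)*62)*56 = -64*62*56 = -3968*56 = -222208)
n(l, W) = (-449 + W)/(-1/272 + l) (n(l, W) = (W - 449)/(-1/272 + l) = (-449 + W)/(-1/272 + l))
n(-700, -268)/m = (272*(-449 - 268)/(-1 + 272*(-700)))/(-222208) = (272*(-717)/(-1 - 190400))*(-1/222208) = (272*(-717)/(-190401))*(-1/222208) = (272*(-1/190401)*(-717))*(-1/222208) = (65008/63467)*(-1/222208) = -4063/881429696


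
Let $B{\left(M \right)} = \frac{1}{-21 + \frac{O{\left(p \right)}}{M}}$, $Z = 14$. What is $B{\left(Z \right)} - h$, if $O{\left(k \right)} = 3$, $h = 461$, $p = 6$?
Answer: $- \frac{134165}{291} \approx -461.05$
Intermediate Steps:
$B{\left(M \right)} = \frac{1}{-21 + \frac{3}{M}}$
$B{\left(Z \right)} - h = \left(-1\right) 14 \frac{1}{-3 + 21 \cdot 14} - 461 = \left(-1\right) 14 \frac{1}{-3 + 294} - 461 = \left(-1\right) 14 \cdot \frac{1}{291} - 461 = - \frac{14}{291} - 461 = - \frac{134165}{291}$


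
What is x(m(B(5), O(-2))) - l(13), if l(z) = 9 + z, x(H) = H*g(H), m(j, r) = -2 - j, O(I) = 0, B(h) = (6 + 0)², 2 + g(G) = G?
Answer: 1498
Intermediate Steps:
g(G) = -2 + G
B(h) = 36 (B(h) = 6² = 36)
x(H) = H*(-2 + H)
x(m(B(5), O(-2))) - l(13) = (-2 - 1*36)*(-2 + (-2 - 1*36)) - (9 + 13) = (-2 - 36)*(-2 + (-2 - 36)) - 1*22 = -38*(-2 - 38) - 22 = -38*(-40) - 22 = 1520 - 22 = 1498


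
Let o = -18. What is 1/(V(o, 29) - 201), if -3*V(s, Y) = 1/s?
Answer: -54/10853 ≈ -0.0049756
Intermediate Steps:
V(s, Y) = -1/(3*s)
1/(V(o, 29) - 201) = 1/(-⅓/(-18) - 201) = 1/(-⅓*(-1/18) - 201) = 1/(1/54 - 201) = 1/(-10853/54) = -54/10853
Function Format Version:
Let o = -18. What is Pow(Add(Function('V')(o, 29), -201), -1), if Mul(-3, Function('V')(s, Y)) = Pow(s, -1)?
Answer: Rational(-54, 10853) ≈ -0.0049756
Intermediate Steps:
Function('V')(s, Y) = Mul(Rational(-1, 3), Pow(s, -1))
Pow(Add(Function('V')(o, 29), -201), -1) = Pow(Add(Mul(Rational(-1, 3), Pow(-18, -1)), -201), -1) = Pow(Add(Mul(Rational(-1, 3), Rational(-1, 18)), -201), -1) = Pow(Add(Rational(1, 54), -201), -1) = Pow(Rational(-10853, 54), -1) = Rational(-54, 10853)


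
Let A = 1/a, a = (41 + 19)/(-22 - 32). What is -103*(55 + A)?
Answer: -55723/10 ≈ -5572.3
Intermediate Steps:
a = -10/9 (a = 60/(-54) = 60*(-1/54) = -10/9 ≈ -1.1111)
A = -9/10 (A = 1/(-10/9) = -9/10 ≈ -0.90000)
-103*(55 + A) = -103*(55 - 9/10) = -103*541/10 = -55723/10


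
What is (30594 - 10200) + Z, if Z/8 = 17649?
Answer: 161586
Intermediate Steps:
Z = 141192 (Z = 8*17649 = 141192)
(30594 - 10200) + Z = (30594 - 10200) + 141192 = 20394 + 141192 = 161586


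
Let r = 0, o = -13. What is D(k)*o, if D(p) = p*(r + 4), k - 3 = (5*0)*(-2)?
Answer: -156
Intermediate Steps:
k = 3 (k = 3 + (5*0)*(-2) = 3 + 0*(-2) = 3 + 0 = 3)
D(p) = 4*p (D(p) = p*(0 + 4) = p*4 = 4*p)
D(k)*o = (4*3)*(-13) = 12*(-13) = -156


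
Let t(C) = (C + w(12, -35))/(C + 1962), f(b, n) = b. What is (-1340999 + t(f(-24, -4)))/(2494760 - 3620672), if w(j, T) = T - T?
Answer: 433142681/363669576 ≈ 1.1910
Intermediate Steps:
w(j, T) = 0
t(C) = C/(1962 + C) (t(C) = (C + 0)/(C + 1962) = C/(1962 + C))
(-1340999 + t(f(-24, -4)))/(2494760 - 3620672) = (-1340999 - 24/(1962 - 24))/(2494760 - 3620672) = (-1340999 - 24/1938)/(-1125912) = (-1340999 - 24*1/1938)*(-1/1125912) = (-1340999 - 4/323)*(-1/1125912) = -433142681/323*(-1/1125912) = 433142681/363669576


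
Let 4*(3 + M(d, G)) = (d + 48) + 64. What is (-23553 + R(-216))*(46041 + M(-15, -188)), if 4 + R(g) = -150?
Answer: -4367991043/4 ≈ -1.0920e+9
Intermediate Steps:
R(g) = -154 (R(g) = -4 - 150 = -154)
M(d, G) = 25 + d/4 (M(d, G) = -3 + ((d + 48) + 64)/4 = -3 + ((48 + d) + 64)/4 = -3 + (112 + d)/4 = -3 + (28 + d/4) = 25 + d/4)
(-23553 + R(-216))*(46041 + M(-15, -188)) = (-23553 - 154)*(46041 + (25 + (1/4)*(-15))) = -23707*(46041 + (25 - 15/4)) = -23707*(46041 + 85/4) = -23707*184249/4 = -4367991043/4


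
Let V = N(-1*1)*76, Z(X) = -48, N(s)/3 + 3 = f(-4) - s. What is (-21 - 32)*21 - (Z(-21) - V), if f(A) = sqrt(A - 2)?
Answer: -1521 + 228*I*sqrt(6) ≈ -1521.0 + 558.48*I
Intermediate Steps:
f(A) = sqrt(-2 + A)
N(s) = -9 - 3*s + 3*I*sqrt(6) (N(s) = -9 + 3*(sqrt(-2 - 4) - s) = -9 + 3*(sqrt(-6) - s) = -9 + 3*(I*sqrt(6) - s) = -9 + 3*(-s + I*sqrt(6)) = -9 + (-3*s + 3*I*sqrt(6)) = -9 - 3*s + 3*I*sqrt(6))
V = -456 + 228*I*sqrt(6) (V = (-9 - (-3) + 3*I*sqrt(6))*76 = (-9 - 3*(-1) + 3*I*sqrt(6))*76 = (-9 + 3 + 3*I*sqrt(6))*76 = (-6 + 3*I*sqrt(6))*76 = -456 + 228*I*sqrt(6) ≈ -456.0 + 558.48*I)
(-21 - 32)*21 - (Z(-21) - V) = (-21 - 32)*21 - (-48 - (-456 + 228*I*sqrt(6))) = -53*21 - (-48 + (456 - 228*I*sqrt(6))) = -1113 - (408 - 228*I*sqrt(6)) = -1113 + (-408 + 228*I*sqrt(6)) = -1521 + 228*I*sqrt(6)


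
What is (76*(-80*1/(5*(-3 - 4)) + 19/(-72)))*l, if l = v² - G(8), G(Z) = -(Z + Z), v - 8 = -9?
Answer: 329137/126 ≈ 2612.2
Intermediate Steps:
v = -1 (v = 8 - 9 = -1)
G(Z) = -2*Z
l = 17 (l = (-1)² - (-2)*8 = 1 - 1*(-16) = 1 + 16 = 17)
(76*(-80*1/(5*(-3 - 4)) + 19/(-72)))*l = (76*(-80*1/(5*(-3 - 4)) + 19/(-72)))*17 = (76*(-80/((-7*5)) + 19*(-1/72)))*17 = (76*(-80/(-35) - 19/72))*17 = (76*(-80*(-1/35) - 19/72))*17 = (76*(16/7 - 19/72))*17 = (76*(1019/504))*17 = (19361/126)*17 = 329137/126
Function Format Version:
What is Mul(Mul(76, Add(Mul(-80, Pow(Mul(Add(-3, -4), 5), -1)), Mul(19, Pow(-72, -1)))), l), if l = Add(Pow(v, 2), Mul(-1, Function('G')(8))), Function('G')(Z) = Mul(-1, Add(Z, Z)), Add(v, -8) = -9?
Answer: Rational(329137, 126) ≈ 2612.2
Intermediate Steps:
v = -1 (v = Add(8, -9) = -1)
Function('G')(Z) = Mul(-2, Z) (Function('G')(Z) = Mul(-1, Mul(2, Z)) = Mul(-2, Z))
l = 17 (l = Add(Pow(-1, 2), Mul(-1, Mul(-2, 8))) = Add(1, Mul(-1, -16)) = Add(1, 16) = 17)
Mul(Mul(76, Add(Mul(-80, Pow(Mul(Add(-3, -4), 5), -1)), Mul(19, Pow(-72, -1)))), l) = Mul(Mul(76, Add(Mul(-80, Pow(Mul(Add(-3, -4), 5), -1)), Mul(19, Pow(-72, -1)))), 17) = Mul(Mul(76, Add(Mul(-80, Pow(Mul(-7, 5), -1)), Mul(19, Rational(-1, 72)))), 17) = Mul(Mul(76, Add(Mul(-80, Pow(-35, -1)), Rational(-19, 72))), 17) = Mul(Mul(76, Add(Mul(-80, Rational(-1, 35)), Rational(-19, 72))), 17) = Mul(Mul(76, Add(Rational(16, 7), Rational(-19, 72))), 17) = Mul(Mul(76, Rational(1019, 504)), 17) = Mul(Rational(19361, 126), 17) = Rational(329137, 126)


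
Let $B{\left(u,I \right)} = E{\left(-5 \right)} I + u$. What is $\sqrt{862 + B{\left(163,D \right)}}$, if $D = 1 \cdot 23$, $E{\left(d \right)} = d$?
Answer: $\sqrt{910} \approx 30.166$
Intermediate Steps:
$D = 23$
$B{\left(u,I \right)} = u - 5 I$ ($B{\left(u,I \right)} = - 5 I + u = u - 5 I$)
$\sqrt{862 + B{\left(163,D \right)}} = \sqrt{862 + \left(163 - 115\right)} = \sqrt{862 + 48} = \sqrt{910}$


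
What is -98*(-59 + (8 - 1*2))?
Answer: 5194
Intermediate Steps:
-98*(-59 + (8 - 1*2)) = -98*(-59 + (8 - 2)) = -98*(-59 + 6) = -98*(-53) = 5194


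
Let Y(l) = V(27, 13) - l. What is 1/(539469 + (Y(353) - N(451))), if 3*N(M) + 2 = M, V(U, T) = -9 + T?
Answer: 3/1616911 ≈ 1.8554e-6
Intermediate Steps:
N(M) = -2/3 + M/3
Y(l) = 4 - l (Y(l) = (-9 + 13) - l = 4 - l)
1/(539469 + (Y(353) - N(451))) = 1/(539469 + ((4 - 1*353) - (-2/3 + (1/3)*451))) = 1/(539469 + ((4 - 353) - (-2/3 + 451/3))) = 1/(539469 + (-349 - 1*449/3)) = 1/(539469 + (-349 - 449/3)) = 1/(539469 - 1496/3) = 1/(1616911/3) = 3/1616911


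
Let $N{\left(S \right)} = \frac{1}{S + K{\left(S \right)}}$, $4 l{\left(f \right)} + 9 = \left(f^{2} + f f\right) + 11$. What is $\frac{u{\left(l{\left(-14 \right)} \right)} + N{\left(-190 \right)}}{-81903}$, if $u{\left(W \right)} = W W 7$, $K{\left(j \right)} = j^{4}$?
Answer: $- \frac{177016943307017}{213473586136860} \approx -0.82922$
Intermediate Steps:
$l{\left(f \right)} = \frac{1}{2} + \frac{f^{2}}{2}$ ($l{\left(f \right)} = - \frac{9}{4} + \frac{\left(f^{2} + f f\right) + 11}{4} = - \frac{9}{4} + \frac{\left(f^{2} + f^{2}\right) + 11}{4} = - \frac{9}{4} + \frac{2 f^{2} + 11}{4} = - \frac{9}{4} + \frac{11 + 2 f^{2}}{4} = - \frac{9}{4} + \left(\frac{11}{4} + \frac{f^{2}}{2}\right) = \frac{1}{2} + \frac{f^{2}}{2}$)
$N{\left(S \right)} = \frac{1}{S + S^{4}}$
$u{\left(W \right)} = 7 W^{2}$ ($u{\left(W \right)} = W^{2} \cdot 7 = 7 W^{2}$)
$\frac{u{\left(l{\left(-14 \right)} \right)} + N{\left(-190 \right)}}{-81903} = \frac{7 \left(\frac{1}{2} + \frac{\left(-14\right)^{2}}{2}\right)^{2} + \frac{1}{-190 + \left(-190\right)^{4}}}{-81903} = \left(7 \left(\frac{1}{2} + \frac{1}{2} \cdot 196\right)^{2} + \frac{1}{-190 + 1303210000}\right) \left(- \frac{1}{81903}\right) = \left(7 \left(\frac{1}{2} + 98\right)^{2} + \frac{1}{1303209810}\right) \left(- \frac{1}{81903}\right) = \left(7 \left(\frac{197}{2}\right)^{2} + \frac{1}{1303209810}\right) \left(- \frac{1}{81903}\right) = \left(7 \cdot \frac{38809}{4} + \frac{1}{1303209810}\right) \left(- \frac{1}{81903}\right) = \left(\frac{271663}{4} + \frac{1}{1303209810}\right) \left(- \frac{1}{81903}\right) = \frac{177016943307017}{2606419620} \left(- \frac{1}{81903}\right) = - \frac{177016943307017}{213473586136860}$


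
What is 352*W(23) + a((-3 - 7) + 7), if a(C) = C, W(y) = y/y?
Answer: 349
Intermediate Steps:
W(y) = 1
352*W(23) + a((-3 - 7) + 7) = 352*1 + ((-3 - 7) + 7) = 352 + (-10 + 7) = 352 - 3 = 349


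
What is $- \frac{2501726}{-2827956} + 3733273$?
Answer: $\frac{5278767140857}{1413978} \approx 3.7333 \cdot 10^{6}$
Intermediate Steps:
$- \frac{2501726}{-2827956} + 3733273 = \left(-2501726\right) \left(- \frac{1}{2827956}\right) + 3733273 = \frac{1250863}{1413978} + 3733273 = \frac{5278767140857}{1413978}$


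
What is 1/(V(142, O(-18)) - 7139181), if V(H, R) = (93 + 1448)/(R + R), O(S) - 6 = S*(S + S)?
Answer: -1308/9338047207 ≈ -1.4007e-7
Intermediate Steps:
O(S) = 6 + 2*S² (O(S) = 6 + S*(S + S) = 6 + S*(2*S) = 6 + 2*S²)
V(H, R) = 1541/(2*R) (V(H, R) = 1541/((2*R)) = 1541*(1/(2*R)) = 1541/(2*R))
1/(V(142, O(-18)) - 7139181) = 1/(1541/(2*(6 + 2*(-18)²)) - 7139181) = 1/(1541/(2*(6 + 2*324)) - 7139181) = 1/(1541/(2*(6 + 648)) - 7139181) = 1/((1541/2)/654 - 7139181) = 1/((1541/2)*(1/654) - 7139181) = 1/(1541/1308 - 7139181) = 1/(-9338047207/1308) = -1308/9338047207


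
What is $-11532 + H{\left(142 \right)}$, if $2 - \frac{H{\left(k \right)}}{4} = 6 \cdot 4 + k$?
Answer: $-12188$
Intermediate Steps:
$H{\left(k \right)} = -88 - 4 k$ ($H{\left(k \right)} = 8 - 4 \left(6 \cdot 4 + k\right) = 8 - 4 \left(24 + k\right) = 8 - \left(96 + 4 k\right) = -88 - 4 k$)
$-11532 + H{\left(142 \right)} = -11532 - 656 = -12188$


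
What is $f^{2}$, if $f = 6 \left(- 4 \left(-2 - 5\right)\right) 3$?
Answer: $254016$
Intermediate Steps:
$f = 504$ ($f = 6 \left(\left(-4\right) \left(-7\right)\right) 3 = 6 \cdot 28 \cdot 3 = 168 \cdot 3 = 504$)
$f^{2} = 504^{2} = 254016$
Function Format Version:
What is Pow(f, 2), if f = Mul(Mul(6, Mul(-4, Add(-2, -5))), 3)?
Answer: 254016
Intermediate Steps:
f = 504 (f = Mul(Mul(6, Mul(-4, -7)), 3) = Mul(Mul(6, 28), 3) = Mul(168, 3) = 504)
Pow(f, 2) = Pow(504, 2) = 254016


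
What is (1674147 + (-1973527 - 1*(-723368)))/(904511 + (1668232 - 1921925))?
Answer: 211994/325409 ≈ 0.65147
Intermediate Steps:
(1674147 + (-1973527 - 1*(-723368)))/(904511 + (1668232 - 1921925)) = (1674147 + (-1973527 + 723368))/(904511 - 253693) = (1674147 - 1250159)/650818 = 423988*(1/650818) = 211994/325409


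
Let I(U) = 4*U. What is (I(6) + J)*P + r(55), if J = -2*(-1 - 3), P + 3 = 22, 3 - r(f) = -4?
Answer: 615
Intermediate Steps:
r(f) = 7 (r(f) = 3 - 1*(-4) = 3 + 4 = 7)
P = 19 (P = -3 + 22 = 19)
J = 8 (J = -2*(-4) = 8)
(I(6) + J)*P + r(55) = (4*6 + 8)*19 + 7 = (24 + 8)*19 + 7 = 32*19 + 7 = 608 + 7 = 615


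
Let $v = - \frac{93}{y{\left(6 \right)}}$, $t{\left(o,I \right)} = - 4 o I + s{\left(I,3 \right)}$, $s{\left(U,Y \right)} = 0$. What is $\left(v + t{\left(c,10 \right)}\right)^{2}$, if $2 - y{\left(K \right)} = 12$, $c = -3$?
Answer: $\frac{1671849}{100} \approx 16719.0$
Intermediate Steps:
$y{\left(K \right)} = -10$ ($y{\left(K \right)} = 2 - 12 = -10$)
$t{\left(o,I \right)} = - 4 I o$ ($t{\left(o,I \right)} = - 4 o I + 0 = - 4 I o + 0 = - 4 I o$)
$v = \frac{93}{10}$ ($v = - \frac{93}{-10} = \left(-93\right) \left(- \frac{1}{10}\right) = \frac{93}{10} \approx 9.3$)
$\left(v + t{\left(c,10 \right)}\right)^{2} = \left(\frac{93}{10} - 40 \left(-3\right)\right)^{2} = \left(\frac{93}{10} + 120\right)^{2} = \left(\frac{1293}{10}\right)^{2} = \frac{1671849}{100}$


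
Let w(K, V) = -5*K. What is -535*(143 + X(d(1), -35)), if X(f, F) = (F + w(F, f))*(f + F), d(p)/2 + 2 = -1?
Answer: 2994395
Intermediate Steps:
d(p) = -6 (d(p) = -4 + 2*(-1) = -4 - 2 = -6)
X(f, F) = -4*F*(F + f) (X(f, F) = (F - 5*F)*(f + F) = (-4*F)*(F + f) = -4*F*(F + f))
-535*(143 + X(d(1), -35)) = -535*(143 + 4*(-35)*(-1*(-35) - 1*(-6))) = -535*(143 + 4*(-35)*(35 + 6)) = -535*(143 + 4*(-35)*41) = -535*(143 - 5740) = -535*(-5597) = 2994395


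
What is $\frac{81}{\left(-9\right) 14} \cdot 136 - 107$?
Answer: $- \frac{1361}{7} \approx -194.43$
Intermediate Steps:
$\frac{81}{\left(-9\right) 14} \cdot 136 - 107 = \frac{81}{-126} \cdot 136 - 107 = 81 \left(- \frac{1}{126}\right) 136 - 107 = \left(- \frac{9}{14}\right) 136 - 107 = - \frac{612}{7} - 107 = - \frac{1361}{7}$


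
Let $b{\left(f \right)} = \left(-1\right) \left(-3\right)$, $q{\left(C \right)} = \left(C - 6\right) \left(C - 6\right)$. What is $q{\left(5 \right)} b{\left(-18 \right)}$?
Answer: $3$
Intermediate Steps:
$q{\left(C \right)} = \left(-6 + C\right)^{2}$ ($q{\left(C \right)} = \left(-6 + C\right) \left(-6 + C\right) = \left(-6 + C\right)^{2}$)
$b{\left(f \right)} = 3$
$q{\left(5 \right)} b{\left(-18 \right)} = \left(-6 + 5\right)^{2} \cdot 3 = \left(-1\right)^{2} \cdot 3 = 1 \cdot 3 = 3$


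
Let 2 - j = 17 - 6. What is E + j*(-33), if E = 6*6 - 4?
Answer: 329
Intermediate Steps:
j = -9 (j = 2 - (17 - 6) = 2 - 1*11 = 2 - 11 = -9)
E = 32 (E = 36 - 4 = 32)
E + j*(-33) = 32 - 9*(-33) = 32 + 297 = 329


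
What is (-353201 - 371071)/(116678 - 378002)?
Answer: 60356/21777 ≈ 2.7715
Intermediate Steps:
(-353201 - 371071)/(116678 - 378002) = -724272/(-261324) = -724272*(-1/261324) = 60356/21777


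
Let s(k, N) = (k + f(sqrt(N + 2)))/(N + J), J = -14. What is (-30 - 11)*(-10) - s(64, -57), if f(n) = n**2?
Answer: 29119/71 ≈ 410.13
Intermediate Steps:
s(k, N) = (2 + N + k)/(-14 + N) (s(k, N) = (k + (sqrt(N + 2))**2)/(N - 14) = (k + (sqrt(2 + N))**2)/(-14 + N) = (k + (2 + N))/(-14 + N) = (2 + N + k)/(-14 + N))
(-30 - 11)*(-10) - s(64, -57) = (-30 - 11)*(-10) - (2 - 57 + 64)/(-14 - 57) = -41*(-10) - 9/(-71) = 410 - (-1)*9/71 = 410 - 1*(-9/71) = 410 + 9/71 = 29119/71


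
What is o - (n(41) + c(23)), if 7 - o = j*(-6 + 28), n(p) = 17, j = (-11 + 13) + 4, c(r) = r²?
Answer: -671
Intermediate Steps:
j = 6 (j = 2 + 4 = 6)
o = -125 (o = 7 - 6*(-6 + 28) = 7 - 6*22 = 7 - 1*132 = 7 - 132 = -125)
o - (n(41) + c(23)) = -125 - (17 + 23²) = -125 - (17 + 529) = -125 - 1*546 = -125 - 546 = -671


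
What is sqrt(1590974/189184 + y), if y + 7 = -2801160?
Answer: I*sqrt(391621511811206)/11824 ≈ 1673.7*I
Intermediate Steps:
y = -2801167 (y = -7 - 2801160 = -2801167)
sqrt(1590974/189184 + y) = sqrt(1590974/189184 - 2801167) = sqrt(1590974*(1/189184) - 2801167) = sqrt(795487/94592 - 2801167) = sqrt(-264967193377/94592) = I*sqrt(391621511811206)/11824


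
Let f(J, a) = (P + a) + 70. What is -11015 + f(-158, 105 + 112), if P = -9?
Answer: -10737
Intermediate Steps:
f(J, a) = 61 + a (f(J, a) = (-9 + a) + 70 = 61 + a)
-11015 + f(-158, 105 + 112) = -11015 + (61 + (105 + 112)) = -11015 + (61 + 217) = -11015 + 278 = -10737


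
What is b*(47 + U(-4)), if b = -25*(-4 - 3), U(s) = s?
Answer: 7525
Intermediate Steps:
b = 175 (b = -25*(-7) = 175)
b*(47 + U(-4)) = 175*(47 - 4) = 175*43 = 7525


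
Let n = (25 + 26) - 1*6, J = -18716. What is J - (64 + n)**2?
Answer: -30597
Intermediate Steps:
n = 45 (n = 51 - 6 = 45)
J - (64 + n)**2 = -18716 - (64 + 45)**2 = -18716 - 1*109**2 = -18716 - 1*11881 = -18716 - 11881 = -30597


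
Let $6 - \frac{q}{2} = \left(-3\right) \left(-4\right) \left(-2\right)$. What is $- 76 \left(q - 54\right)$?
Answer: $-456$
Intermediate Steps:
$q = 60$ ($q = 12 - 2 \left(-3\right) \left(-4\right) \left(-2\right) = 12 - 2 \cdot 12 \left(-2\right) = 12 - -48 = 12 + 48 = 60$)
$- 76 \left(q - 54\right) = - 76 \left(60 - 54\right) = \left(-76\right) 6 = -456$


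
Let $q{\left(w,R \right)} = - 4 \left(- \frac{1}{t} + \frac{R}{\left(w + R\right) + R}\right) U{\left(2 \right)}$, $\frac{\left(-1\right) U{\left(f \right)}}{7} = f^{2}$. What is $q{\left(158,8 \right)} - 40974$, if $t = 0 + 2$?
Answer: $- \frac{3569162}{87} \approx -41025.0$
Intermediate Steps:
$U{\left(f \right)} = - 7 f^{2}$
$t = 2$
$q{\left(w,R \right)} = -56 + \frac{112 R}{w + 2 R}$ ($q{\left(w,R \right)} = - 4 \left(- \frac{1}{2} + \frac{R}{\left(w + R\right) + R}\right) \left(- 7 \cdot 2^{2}\right) = - 4 \left(\left(-1\right) \frac{1}{2} + \frac{R}{\left(R + w\right) + R}\right) \left(\left(-7\right) 4\right) = - 4 \left(- \frac{1}{2} + \frac{R}{w + 2 R}\right) \left(-28\right) = \left(2 - \frac{4 R}{w + 2 R}\right) \left(-28\right) = -56 + \frac{112 R}{w + 2 R}$)
$q{\left(158,8 \right)} - 40974 = \left(-56\right) 158 \frac{1}{158 + 2 \cdot 8} - 40974 = \left(-56\right) 158 \frac{1}{158 + 16} - 40974 = \left(-56\right) 158 \cdot \frac{1}{174} - 40974 = - \frac{4424}{87} - 40974 = - \frac{3569162}{87}$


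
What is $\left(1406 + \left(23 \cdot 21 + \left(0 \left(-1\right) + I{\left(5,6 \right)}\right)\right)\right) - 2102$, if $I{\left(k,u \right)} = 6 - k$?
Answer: $-212$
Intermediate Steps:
$\left(1406 + \left(23 \cdot 21 + \left(0 \left(-1\right) + I{\left(5,6 \right)}\right)\right)\right) - 2102 = \left(1406 + \left(23 \cdot 21 + \left(0 \left(-1\right) + \left(6 - 5\right)\right)\right)\right) - 2102 = \left(1406 + \left(483 + \left(0 + \left(6 - 5\right)\right)\right)\right) - 2102 = \left(1406 + \left(483 + \left(0 + 1\right)\right)\right) - 2102 = \left(1406 + \left(483 + 1\right)\right) - 2102 = \left(1406 + 484\right) - 2102 = 1890 - 2102 = -212$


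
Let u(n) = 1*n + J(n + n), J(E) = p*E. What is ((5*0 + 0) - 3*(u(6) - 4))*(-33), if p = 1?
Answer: 1386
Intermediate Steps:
J(E) = E (J(E) = 1*E = E)
u(n) = 3*n (u(n) = 1*n + (n + n) = n + 2*n = 3*n)
((5*0 + 0) - 3*(u(6) - 4))*(-33) = ((5*0 + 0) - 3*(3*6 - 4))*(-33) = ((0 + 0) - 3*(18 - 4))*(-33) = (0 - 3*14)*(-33) = (0 - 42)*(-33) = -42*(-33) = 1386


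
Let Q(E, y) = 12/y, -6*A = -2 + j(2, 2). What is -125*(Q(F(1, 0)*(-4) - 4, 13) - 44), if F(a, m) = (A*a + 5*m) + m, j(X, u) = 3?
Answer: 70000/13 ≈ 5384.6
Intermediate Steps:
A = -⅙ (A = -(-2 + 3)/6 = -⅙*1 = -⅙ ≈ -0.16667)
F(a, m) = 6*m - a/6 (F(a, m) = (-a/6 + 5*m) + m = (5*m - a/6) + m = 6*m - a/6)
-125*(Q(F(1, 0)*(-4) - 4, 13) - 44) = -125*(12/13 - 44) = -125*(-560/13) = 70000/13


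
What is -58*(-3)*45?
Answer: 7830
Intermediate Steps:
-58*(-3)*45 = 174*45 = 7830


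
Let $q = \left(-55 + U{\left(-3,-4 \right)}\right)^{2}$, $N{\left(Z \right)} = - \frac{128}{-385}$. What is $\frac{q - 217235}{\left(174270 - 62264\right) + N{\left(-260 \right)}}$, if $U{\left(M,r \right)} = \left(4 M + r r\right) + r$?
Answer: $- \frac{41235425}{21561219} \approx -1.9125$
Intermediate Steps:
$U{\left(M,r \right)} = r + r^{2} + 4 M$ ($U{\left(M,r \right)} = \left(4 M + r^{2}\right) + r = \left(r^{2} + 4 M\right) + r = r + r^{2} + 4 M$)
$N{\left(Z \right)} = \frac{128}{385}$ ($N{\left(Z \right)} = \left(-128\right) \left(- \frac{1}{385}\right) = \frac{128}{385}$)
$q = 3025$ ($q = \left(-55 + \left(-4 + \left(-4\right)^{2} + 4 \left(-3\right)\right)\right)^{2} = \left(-55 - 0\right)^{2} = \left(-55 + 0\right)^{2} = \left(-55\right)^{2} = 3025$)
$\frac{q - 217235}{\left(174270 - 62264\right) + N{\left(-260 \right)}} = \frac{3025 - 217235}{\left(174270 - 62264\right) + \frac{128}{385}} = - \frac{214210}{112006 + \frac{128}{385}} = - \frac{214210}{\frac{43122438}{385}} = \left(-214210\right) \frac{385}{43122438} = - \frac{41235425}{21561219}$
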